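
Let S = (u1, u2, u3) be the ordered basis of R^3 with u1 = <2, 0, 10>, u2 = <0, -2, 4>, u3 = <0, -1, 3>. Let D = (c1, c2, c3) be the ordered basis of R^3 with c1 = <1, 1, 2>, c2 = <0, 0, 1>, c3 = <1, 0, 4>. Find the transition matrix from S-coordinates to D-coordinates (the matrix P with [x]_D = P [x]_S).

Let M have columns uj and N have columns cj. Then for every x, N [x]_D = x = M [x]_S, so P = N^(-1) M.
Since det N = 1, N^(-1) has integer entries; multiplying gives P = [[0, -2, -1], [2, 0, 1], [2, 2, 1]].

[[0, -2, -1], [2, 0, 1], [2, 2, 1]]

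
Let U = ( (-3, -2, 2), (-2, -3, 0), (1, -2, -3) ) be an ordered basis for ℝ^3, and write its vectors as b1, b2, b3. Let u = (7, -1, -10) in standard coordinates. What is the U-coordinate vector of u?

Write u = c_1 b1 + ... + c_3 b3 and solve for the c_i.
Row-reducing the augmented matrix [M | u] gives c = (1, -3, 4).
Check: b1 - 3b2 + 4b3 = (7, -1, -10).

(1, -3, 4)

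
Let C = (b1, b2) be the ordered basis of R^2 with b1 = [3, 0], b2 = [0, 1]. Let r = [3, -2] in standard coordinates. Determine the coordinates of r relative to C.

[r]_C is the unique c with M c = r, where M has columns b1, b2.
System: 3c_1 + 0c_2 = 3, 0c_1 + c_2 = -2; solving gives c_1 = 1, c_2 = -2.
Check: b1 - 2b2 = [3, -2].

[1, -2]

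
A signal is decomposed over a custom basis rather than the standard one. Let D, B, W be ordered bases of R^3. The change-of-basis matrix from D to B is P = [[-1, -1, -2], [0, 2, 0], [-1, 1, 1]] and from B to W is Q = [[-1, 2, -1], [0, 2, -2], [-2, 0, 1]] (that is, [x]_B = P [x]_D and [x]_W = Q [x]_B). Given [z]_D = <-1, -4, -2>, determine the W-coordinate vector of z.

<-20, -6, -23>

Composing the changes, [z]_W = Q P [z]_D.
Q P = [[2, 4, 1], [2, 2, -2], [1, 3, 5]]; applying this to <-1, -4, -2> gives <-20, -6, -23>.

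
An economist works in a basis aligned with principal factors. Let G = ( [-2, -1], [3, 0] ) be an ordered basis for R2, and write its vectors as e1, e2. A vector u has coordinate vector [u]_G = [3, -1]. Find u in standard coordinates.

[-9, -3]

u = M [u]_G, where M has columns e1, e2.
Carrying out the matrix-vector product, u = [-9, -3].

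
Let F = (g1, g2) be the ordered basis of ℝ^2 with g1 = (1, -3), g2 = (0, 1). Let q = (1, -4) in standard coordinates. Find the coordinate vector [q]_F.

Write q = c_1 g1 + c_2 g2 and solve for the c_i.
System: c_1 + 0c_2 = 1, -3c_1 + c_2 = -4; solving gives c_1 = 1, c_2 = -1.
Check: g1 - g2 = (1, -4).

(1, -1)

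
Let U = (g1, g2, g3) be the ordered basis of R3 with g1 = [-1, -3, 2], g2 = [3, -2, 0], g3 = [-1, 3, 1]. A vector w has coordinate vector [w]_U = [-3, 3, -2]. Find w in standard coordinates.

By definition w = -3g1 + 3g2 - 2g3.
Summing componentwise gives [14, -3, -8].

[14, -3, -8]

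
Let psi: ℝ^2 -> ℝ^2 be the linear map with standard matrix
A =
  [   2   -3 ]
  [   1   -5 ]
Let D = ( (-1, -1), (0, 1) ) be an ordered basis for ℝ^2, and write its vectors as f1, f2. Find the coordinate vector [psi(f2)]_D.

Compute psi(f2) = A f2 = (-3, -5) in standard coordinates.
Then write this in D-coordinates: solve for y in y_1 f1 + y_2 f2 = (-3, -5).
This gives y = (3, -2), which is column 2 of [psi]_D.

(3, -2)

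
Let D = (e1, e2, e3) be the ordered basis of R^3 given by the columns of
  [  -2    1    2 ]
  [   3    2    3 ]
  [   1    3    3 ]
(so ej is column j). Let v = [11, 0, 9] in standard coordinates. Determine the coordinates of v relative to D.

[-3, 3, 1]

Write v = c_1 e1 + ... + c_3 e3 and solve for the c_i.
Gaussian elimination on [M | v] yields c = (-3, 3, 1).
Check: -3e1 + 3e2 + e3 = [11, 0, 9].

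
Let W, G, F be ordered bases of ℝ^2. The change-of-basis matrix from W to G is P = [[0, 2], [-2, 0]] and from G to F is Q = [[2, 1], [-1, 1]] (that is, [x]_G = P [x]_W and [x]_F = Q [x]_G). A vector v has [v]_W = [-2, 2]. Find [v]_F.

[12, 0]

Composing the changes, [v]_F = Q P [v]_W.
Q P = [[-2, 4], [-2, -2]]; applying this to [-2, 2] gives [12, 0].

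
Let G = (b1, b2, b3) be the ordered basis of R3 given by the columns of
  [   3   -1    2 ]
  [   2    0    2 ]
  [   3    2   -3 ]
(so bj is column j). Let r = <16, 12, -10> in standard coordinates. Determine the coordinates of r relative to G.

Write r = c_1 b1 + ... + c_3 b3 and solve for the c_i.
Gaussian elimination on [M | r] yields c = (2, -2, 4).
Check: 2b1 - 2b2 + 4b3 = <16, 12, -10>.

<2, -2, 4>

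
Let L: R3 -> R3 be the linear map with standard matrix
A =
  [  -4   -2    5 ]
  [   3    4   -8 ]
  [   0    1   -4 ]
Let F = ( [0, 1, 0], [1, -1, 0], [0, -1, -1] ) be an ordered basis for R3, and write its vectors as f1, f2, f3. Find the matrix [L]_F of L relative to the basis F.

The j-th column of [L]_F is [L(fj)]_F.
L(f1) = A f1 = [-2, 4, 1] = f1 - 2f2 - f3, so column 1 is [1, -2, -1].
Repeating for f2, f3 and assembling the columns gives [[1, -2, -2], [-2, -2, -3], [-1, 1, -3]].

[[1, -2, -2], [-2, -2, -3], [-1, 1, -3]]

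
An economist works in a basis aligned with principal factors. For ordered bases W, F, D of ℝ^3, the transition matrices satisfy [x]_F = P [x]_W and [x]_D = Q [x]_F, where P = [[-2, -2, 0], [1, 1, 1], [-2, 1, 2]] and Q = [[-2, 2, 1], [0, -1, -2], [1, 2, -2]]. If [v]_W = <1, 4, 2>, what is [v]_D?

<40, -19, -8>

First [v]_F = P [v]_W = <-10, 7, 6>.
Then [v]_D = Q [v]_F = <40, -19, -8>.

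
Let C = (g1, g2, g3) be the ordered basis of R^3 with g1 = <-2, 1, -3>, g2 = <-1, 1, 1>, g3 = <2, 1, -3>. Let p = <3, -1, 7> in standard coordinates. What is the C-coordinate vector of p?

<-2, 1, 0>

We seek scalars with c_1 g1 + ... + c_3 g3 = p; equivalently solve M c = p where the columns of M are g1, ..., g3.
Gaussian elimination on [M | p] yields c = (-2, 1, 0).
Check: -2g1 + g2 + 0·g3 = <3, -1, 7>.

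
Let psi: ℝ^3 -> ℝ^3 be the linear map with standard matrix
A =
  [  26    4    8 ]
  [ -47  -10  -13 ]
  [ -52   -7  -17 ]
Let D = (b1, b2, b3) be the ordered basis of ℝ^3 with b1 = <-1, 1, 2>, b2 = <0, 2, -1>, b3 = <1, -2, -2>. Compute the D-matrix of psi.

With P the matrix whose columns are b1, ..., b3, [psi]_D = P^(-1) A P.
Column by column: psi(b1) = A b1 = <-6, 11, 11>; its D-coordinates <3, 1, -3> give column 1.
Continuing for each basis vector yields [psi]_D = [[3, 1, -3], [1, -3, 0], [-3, 1, -1]].

[[3, 1, -3], [1, -3, 0], [-3, 1, -1]]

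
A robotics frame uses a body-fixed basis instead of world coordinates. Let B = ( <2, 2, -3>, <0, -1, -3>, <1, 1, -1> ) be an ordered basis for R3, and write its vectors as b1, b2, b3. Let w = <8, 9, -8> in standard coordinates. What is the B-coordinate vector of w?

<3, -1, 2>

[w]_B is the unique c with M c = w, where M has columns b1, ..., b3.
Gaussian elimination on [M | w] yields c = (3, -1, 2).
Check: 3b1 - b2 + 2b3 = <8, 9, -8>.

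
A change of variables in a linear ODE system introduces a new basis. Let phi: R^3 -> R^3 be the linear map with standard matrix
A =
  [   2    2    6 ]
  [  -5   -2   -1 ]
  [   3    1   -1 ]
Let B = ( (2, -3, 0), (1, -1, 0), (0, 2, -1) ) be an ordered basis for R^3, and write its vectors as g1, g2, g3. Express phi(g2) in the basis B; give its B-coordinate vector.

(-1, 2, -2)

Compute phi(g2) = A g2 = (0, -3, 2) in standard coordinates.
Then write this in B-coordinates: solve for y in y_1 g1 + ... + y_3 g3 = (0, -3, 2).
This gives y = (-1, 2, -2), which is column 2 of [phi]_B.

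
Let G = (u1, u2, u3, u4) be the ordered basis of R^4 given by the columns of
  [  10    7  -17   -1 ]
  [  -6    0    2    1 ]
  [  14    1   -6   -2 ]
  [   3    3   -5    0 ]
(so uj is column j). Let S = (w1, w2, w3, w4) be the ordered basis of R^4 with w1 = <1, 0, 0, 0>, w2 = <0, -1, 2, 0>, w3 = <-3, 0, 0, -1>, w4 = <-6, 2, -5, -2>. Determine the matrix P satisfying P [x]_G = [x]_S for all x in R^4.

[[1, -2, -2, -1], [2, -2, 2, -1], [1, -1, 1, 0], [-2, -1, 2, 0]]

Let M have columns uj and N have columns wj. Then for every x, N [x]_S = x = M [x]_G, so P = N^(-1) M.
Since det N = 1, N^(-1) has integer entries; multiplying gives P = [[1, -2, -2, -1], [2, -2, 2, -1], [1, -1, 1, 0], [-2, -1, 2, 0]].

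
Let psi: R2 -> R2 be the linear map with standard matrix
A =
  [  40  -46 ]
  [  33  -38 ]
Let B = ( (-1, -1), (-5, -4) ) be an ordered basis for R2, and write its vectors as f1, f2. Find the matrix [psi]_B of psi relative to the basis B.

[[-1, 1], [-1, 3]]

With P the matrix whose columns are f1, f2, [psi]_B = P^(-1) A P.
Column by column: psi(f1) = A f1 = (6, 5); its B-coordinates (-1, -1) give column 1.
Continuing for each basis vector yields [psi]_B = [[-1, 1], [-1, 3]].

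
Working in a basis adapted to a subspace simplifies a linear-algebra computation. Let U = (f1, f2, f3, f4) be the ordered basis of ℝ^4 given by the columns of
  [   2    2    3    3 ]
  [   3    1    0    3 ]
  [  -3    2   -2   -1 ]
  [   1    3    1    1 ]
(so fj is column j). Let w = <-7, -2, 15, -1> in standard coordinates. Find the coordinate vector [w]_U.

<-3, 1, -3, 2>

We seek scalars with c_1 f1 + ... + c_4 f4 = w; equivalently solve M c = w where the columns of M are f1, ..., f4.
Gaussian elimination on [M | w] yields c = (-3, 1, -3, 2).
Check: -3f1 + f2 - 3f3 + 2f4 = <-7, -2, 15, -1>.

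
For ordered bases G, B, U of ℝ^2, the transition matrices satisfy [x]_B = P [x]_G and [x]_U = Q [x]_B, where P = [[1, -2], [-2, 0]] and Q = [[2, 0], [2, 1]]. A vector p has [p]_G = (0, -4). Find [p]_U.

Apply P to get B-coordinates (8, 0), then Q to get U-coordinates.
The result is [p]_U = (16, 16).

(16, 16)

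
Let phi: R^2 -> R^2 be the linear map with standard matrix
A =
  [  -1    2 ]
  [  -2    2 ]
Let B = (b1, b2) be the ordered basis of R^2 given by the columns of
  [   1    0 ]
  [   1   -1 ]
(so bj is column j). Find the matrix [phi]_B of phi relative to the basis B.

Let P have columns b1, b2. Then [phi]_B = P^(-1) A P.
Here det P = -1, so P^(-1) is integer; computing A P first and then P^(-1)(A P) gives [[1, -2], [1, 0]].

[[1, -2], [1, 0]]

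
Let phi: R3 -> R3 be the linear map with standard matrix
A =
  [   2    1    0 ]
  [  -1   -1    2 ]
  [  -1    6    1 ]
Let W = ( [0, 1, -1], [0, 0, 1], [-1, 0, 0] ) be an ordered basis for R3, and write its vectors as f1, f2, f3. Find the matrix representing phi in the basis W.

The j-th column of [phi]_W is [phi(fj)]_W.
phi(f1) = A f1 = [1, -3, 5] = -3f1 + 2f2 - f3, so column 1 is [-3, 2, -1].
Repeating for f2, f3 and assembling the columns gives [[-3, 2, 1], [2, 3, 2], [-1, 0, 2]].

[[-3, 2, 1], [2, 3, 2], [-1, 0, 2]]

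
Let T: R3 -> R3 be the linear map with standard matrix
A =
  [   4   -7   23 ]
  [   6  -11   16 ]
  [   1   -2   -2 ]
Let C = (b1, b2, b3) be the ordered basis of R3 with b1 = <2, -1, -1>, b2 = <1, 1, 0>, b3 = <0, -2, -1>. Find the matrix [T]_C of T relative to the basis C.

[[-3, 0, -3], [-2, -3, -3], [-3, 1, -3]]

The j-th column of [T]_C is [T(bj)]_C.
T(b1) = A b1 = <-8, 7, 6> = -3b1 - 2b2 - 3b3, so column 1 is <-3, -2, -3>.
Repeating for b2, b3 and assembling the columns gives [[-3, 0, -3], [-2, -3, -3], [-3, 1, -3]].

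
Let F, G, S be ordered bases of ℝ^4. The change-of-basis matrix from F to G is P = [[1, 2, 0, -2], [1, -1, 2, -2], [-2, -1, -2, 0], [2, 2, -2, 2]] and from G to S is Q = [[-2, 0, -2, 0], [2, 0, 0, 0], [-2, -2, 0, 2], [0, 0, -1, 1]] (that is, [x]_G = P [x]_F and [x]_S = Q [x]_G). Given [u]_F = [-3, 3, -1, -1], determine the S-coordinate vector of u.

Composing the changes, [u]_S = Q P [u]_F.
Q P = [[2, -2, 4, 4], [2, 4, 0, -4], [0, 2, -8, 12], [4, 3, 0, 2]]; applying this to [-3, 3, -1, -1] gives [-20, 10, 2, -5].

[-20, 10, 2, -5]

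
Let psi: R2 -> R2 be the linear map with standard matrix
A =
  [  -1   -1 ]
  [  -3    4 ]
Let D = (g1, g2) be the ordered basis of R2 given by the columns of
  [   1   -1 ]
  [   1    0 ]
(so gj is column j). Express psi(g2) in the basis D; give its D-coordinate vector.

[3, 2]

Column 2 of [psi]_D is the D-coordinate vector of psi(g2).
In standard coordinates psi(g2) = A g2 = [1, 3].
Converting to D: [1, 3] = 3g1 + 2g2, so the coordinate vector is [3, 2].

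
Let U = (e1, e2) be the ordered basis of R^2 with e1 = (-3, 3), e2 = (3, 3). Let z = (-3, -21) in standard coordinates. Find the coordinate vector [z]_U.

[z]_U is the unique c with M c = z, where M has columns e1, e2.
System: -3c_1 + 3c_2 = -3, 3c_1 + 3c_2 = -21; solving gives c_1 = -3, c_2 = -4.
Check: -3e1 - 4e2 = (-3, -21).

(-3, -4)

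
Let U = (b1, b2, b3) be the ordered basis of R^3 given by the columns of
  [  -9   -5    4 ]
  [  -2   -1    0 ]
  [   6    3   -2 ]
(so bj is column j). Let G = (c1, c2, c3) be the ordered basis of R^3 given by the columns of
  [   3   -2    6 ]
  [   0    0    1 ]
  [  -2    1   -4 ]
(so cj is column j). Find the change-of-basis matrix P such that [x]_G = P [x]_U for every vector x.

[[1, 1, 0], [0, 1, -2], [-2, -1, 0]]

Take x = bj: its U-coordinates are the j-th standard unit vector, so P e_j — column j of P — equals [bj]_G.
b1 = c1 + 0·c2 - 2c3, giving column 1 = (1, 0, -2); repeating for each j gives P = [[1, 1, 0], [0, 1, -2], [-2, -1, 0]].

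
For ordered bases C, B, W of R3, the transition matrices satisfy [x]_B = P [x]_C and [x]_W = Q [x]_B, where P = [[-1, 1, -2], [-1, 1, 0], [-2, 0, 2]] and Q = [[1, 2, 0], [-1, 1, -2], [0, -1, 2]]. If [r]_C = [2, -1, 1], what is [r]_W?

First [r]_B = P [r]_C = [-5, -3, -2].
Then [r]_W = Q [r]_B = [-11, 6, -1].

[-11, 6, -1]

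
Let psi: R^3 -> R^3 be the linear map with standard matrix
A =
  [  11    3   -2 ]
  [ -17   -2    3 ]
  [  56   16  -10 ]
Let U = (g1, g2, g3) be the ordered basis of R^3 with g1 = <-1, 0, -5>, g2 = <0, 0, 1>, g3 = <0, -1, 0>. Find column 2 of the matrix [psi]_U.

<2, 0, -3>

Compute psi(g2) = A g2 = <-2, 3, -10> in standard coordinates.
Then write this in U-coordinates: solve for y in y_1 g1 + ... + y_3 g3 = <-2, 3, -10>.
This gives y = <2, 0, -3>, which is column 2 of [psi]_U.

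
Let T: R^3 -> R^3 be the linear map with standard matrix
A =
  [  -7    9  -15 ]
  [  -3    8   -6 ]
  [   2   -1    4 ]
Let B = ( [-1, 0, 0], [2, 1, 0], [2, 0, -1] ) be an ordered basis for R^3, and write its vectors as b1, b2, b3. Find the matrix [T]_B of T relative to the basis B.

With P the matrix whose columns are b1, ..., b3, [T]_B = P^(-1) A P.
Column by column: T(b1) = A b1 = [7, 3, -2]; its B-coordinates [3, 3, 2] give column 1.
Continuing for each basis vector yields [T]_B = [[3, 3, -1], [3, 2, 0], [2, -3, 0]].

[[3, 3, -1], [3, 2, 0], [2, -3, 0]]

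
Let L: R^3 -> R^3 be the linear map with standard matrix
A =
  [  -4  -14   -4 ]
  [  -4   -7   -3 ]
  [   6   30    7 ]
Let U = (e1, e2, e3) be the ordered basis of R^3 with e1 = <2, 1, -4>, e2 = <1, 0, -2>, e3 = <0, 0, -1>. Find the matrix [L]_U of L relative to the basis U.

The j-th column of [L]_U is [L(ej)]_U.
L(e1) = A e1 = <-6, -3, 14> = -3e1 + 0·e2 - 2e3, so column 1 is <-3, 0, -2>.
Repeating for e2, e3 and assembling the columns gives [[-3, 2, 3], [0, 0, -2], [-2, 0, -1]].

[[-3, 2, 3], [0, 0, -2], [-2, 0, -1]]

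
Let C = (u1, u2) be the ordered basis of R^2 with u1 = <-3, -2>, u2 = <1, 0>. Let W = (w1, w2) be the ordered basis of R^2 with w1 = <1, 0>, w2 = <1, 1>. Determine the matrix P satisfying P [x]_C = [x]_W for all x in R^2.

[[-1, 1], [-2, 0]]

Let M have columns uj and N have columns wj. Then for every x, N [x]_W = x = M [x]_C, so P = N^(-1) M.
Since det N = 1, N^(-1) has integer entries; multiplying gives P = [[-1, 1], [-2, 0]].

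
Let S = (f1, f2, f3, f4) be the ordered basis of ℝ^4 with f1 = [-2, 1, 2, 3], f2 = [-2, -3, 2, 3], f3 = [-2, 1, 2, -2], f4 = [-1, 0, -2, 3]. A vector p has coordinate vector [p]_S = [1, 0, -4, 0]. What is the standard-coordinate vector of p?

p = M [p]_S, where M has columns f1, ..., f4.
Carrying out the matrix-vector product, p = [6, -3, -6, 11].

[6, -3, -6, 11]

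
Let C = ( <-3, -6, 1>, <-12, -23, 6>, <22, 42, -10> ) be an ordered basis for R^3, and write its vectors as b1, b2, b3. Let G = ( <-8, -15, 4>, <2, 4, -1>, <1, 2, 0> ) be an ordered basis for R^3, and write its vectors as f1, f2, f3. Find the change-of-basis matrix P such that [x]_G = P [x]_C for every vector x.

[[0, 1, -2], [-1, -2, 2], [-1, 0, 2]]

Take x = bj: its C-coordinates are the j-th standard unit vector, so P e_j — column j of P — equals [bj]_G.
b1 = 0·f1 - f2 - f3, giving column 1 = <0, -1, -1>; repeating for each j gives P = [[0, 1, -2], [-1, -2, 2], [-1, 0, 2]].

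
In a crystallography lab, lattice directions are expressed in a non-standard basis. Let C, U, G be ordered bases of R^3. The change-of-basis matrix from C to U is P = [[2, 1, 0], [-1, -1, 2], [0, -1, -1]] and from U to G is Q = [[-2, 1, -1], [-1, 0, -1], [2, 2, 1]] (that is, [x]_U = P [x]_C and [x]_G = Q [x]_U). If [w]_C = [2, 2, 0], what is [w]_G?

First [w]_U = P [w]_C = [6, -4, -2].
Then [w]_G = Q [w]_U = [-14, -4, 2].

[-14, -4, 2]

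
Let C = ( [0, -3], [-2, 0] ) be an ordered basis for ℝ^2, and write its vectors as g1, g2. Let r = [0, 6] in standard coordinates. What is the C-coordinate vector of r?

[r]_C is the unique c with M c = r, where M has columns g1, g2.
System: 0c_1 - 2c_2 = 0, -3c_1 + 0c_2 = 6; solving gives c_1 = -2, c_2 = 0.
Check: -2g1 + 0·g2 = [0, 6].

[-2, 0]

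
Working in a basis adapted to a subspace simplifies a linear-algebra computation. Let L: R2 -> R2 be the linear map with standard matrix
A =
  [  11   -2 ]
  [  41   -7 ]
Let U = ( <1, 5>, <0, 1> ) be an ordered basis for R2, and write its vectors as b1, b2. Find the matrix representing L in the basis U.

With P the matrix whose columns are b1, b2, [L]_U = P^(-1) A P.
Column by column: L(b1) = A b1 = <1, 6>; its U-coordinates <1, 1> give column 1.
Continuing for each basis vector yields [L]_U = [[1, -2], [1, 3]].

[[1, -2], [1, 3]]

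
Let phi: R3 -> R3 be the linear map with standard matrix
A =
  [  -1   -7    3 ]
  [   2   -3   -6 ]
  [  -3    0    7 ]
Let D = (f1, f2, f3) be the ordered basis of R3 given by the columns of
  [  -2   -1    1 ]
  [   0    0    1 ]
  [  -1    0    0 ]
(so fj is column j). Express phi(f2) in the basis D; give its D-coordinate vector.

(-3, 3, -2)

Column 2 of [phi]_D is the D-coordinate vector of phi(f2).
In standard coordinates phi(f2) = A f2 = (1, -2, 3).
Converting to D: (1, -2, 3) = -3f1 + 3f2 - 2f3, so the coordinate vector is (-3, 3, -2).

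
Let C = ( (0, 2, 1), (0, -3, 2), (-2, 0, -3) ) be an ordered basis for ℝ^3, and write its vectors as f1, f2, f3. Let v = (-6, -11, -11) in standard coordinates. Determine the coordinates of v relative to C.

(-4, 1, 3)

We seek scalars with c_1 f1 + ... + c_3 f3 = v; equivalently solve M c = v where the columns of M are f1, ..., f3.
Gaussian elimination on [M | v] yields c = (-4, 1, 3).
Check: -4f1 + f2 + 3f3 = (-6, -11, -11).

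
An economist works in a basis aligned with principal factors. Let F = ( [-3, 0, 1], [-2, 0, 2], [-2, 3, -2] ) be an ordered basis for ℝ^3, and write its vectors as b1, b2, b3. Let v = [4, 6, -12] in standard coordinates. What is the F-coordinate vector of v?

[v]_F is the unique c with M c = v, where M has columns b1, ..., b3.
Gaussian elimination on [M | v] yields c = (0, -4, 2).
Check: 0·b1 - 4b2 + 2b3 = [4, 6, -12].

[0, -4, 2]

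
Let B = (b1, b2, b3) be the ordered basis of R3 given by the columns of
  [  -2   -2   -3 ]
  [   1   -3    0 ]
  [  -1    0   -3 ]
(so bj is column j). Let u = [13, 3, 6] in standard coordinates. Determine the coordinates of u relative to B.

We seek scalars with c_1 b1 + ... + c_3 b3 = u; equivalently solve M c = u where the columns of M are b1, ..., b3.
Solving this 3x3 system gives c = (-3, -2, -1).
Check: -3b1 - 2b2 - b3 = [13, 3, 6].

[-3, -2, -1]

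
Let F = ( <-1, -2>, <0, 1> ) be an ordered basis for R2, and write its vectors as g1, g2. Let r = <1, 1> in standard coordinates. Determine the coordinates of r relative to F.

Write r = c_1 g1 + c_2 g2 and solve for the c_i.
System: -c_1 + 0c_2 = 1, -2c_1 + c_2 = 1; solving gives c_1 = -1, c_2 = -1.
Check: -g1 - g2 = <1, 1>.

<-1, -1>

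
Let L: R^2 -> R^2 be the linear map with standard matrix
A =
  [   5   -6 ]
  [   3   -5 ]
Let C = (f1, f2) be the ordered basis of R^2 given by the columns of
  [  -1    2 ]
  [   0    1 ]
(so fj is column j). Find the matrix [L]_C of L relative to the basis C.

[[-1, -2], [-3, 1]]

The j-th column of [L]_C is [L(fj)]_C.
L(f1) = A f1 = (-5, -3) = -f1 - 3f2, so column 1 is (-1, -3).
Repeating for f2 and assembling the columns gives [[-1, -2], [-3, 1]].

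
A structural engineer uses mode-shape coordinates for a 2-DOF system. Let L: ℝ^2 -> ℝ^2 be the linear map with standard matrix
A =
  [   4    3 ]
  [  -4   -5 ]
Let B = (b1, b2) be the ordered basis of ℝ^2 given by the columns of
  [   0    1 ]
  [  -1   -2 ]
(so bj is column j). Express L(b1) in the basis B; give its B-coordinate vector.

Compute L(b1) = A b1 = (-3, 5) in standard coordinates.
Then write this in B-coordinates: solve for y in y_1 b1 + y_2 b2 = (-3, 5).
This gives y = (1, -3), which is column 1 of [L]_B.

(1, -3)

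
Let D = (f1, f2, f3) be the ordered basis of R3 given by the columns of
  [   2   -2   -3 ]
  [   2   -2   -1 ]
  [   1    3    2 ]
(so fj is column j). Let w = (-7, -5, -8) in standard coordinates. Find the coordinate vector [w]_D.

[w]_D is the unique c with M c = w, where M has columns f1, ..., f3.
Gaussian elimination on [M | w] yields c = (-4, -2, 1).
Check: -4f1 - 2f2 + f3 = (-7, -5, -8).

(-4, -2, 1)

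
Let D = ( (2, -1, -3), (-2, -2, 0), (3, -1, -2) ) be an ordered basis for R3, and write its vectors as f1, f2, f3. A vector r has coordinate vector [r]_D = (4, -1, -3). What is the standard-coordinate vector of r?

The coordinates say r = 4f1 - f2 - 3f3; adding the scaled basis vectors gives (1, 1, -6).

(1, 1, -6)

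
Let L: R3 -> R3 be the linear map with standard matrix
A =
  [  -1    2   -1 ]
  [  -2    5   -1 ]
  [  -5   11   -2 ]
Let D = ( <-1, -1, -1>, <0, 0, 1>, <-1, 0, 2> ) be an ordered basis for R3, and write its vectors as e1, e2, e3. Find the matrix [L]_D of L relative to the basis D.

[[2, 1, 0], [2, -1, -1], [-2, 0, 1]]

With P the matrix whose columns are e1, ..., e3, [L]_D = P^(-1) A P.
Column by column: L(e1) = A e1 = <0, -2, -4>; its D-coordinates <2, 2, -2> give column 1.
Continuing for each basis vector yields [L]_D = [[2, 1, 0], [2, -1, -1], [-2, 0, 1]].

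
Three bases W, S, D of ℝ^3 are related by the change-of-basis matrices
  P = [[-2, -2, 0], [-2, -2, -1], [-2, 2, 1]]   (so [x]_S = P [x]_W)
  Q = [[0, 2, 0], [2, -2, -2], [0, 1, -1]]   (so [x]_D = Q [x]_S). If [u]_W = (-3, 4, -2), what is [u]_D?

(0, -28, -12)

Composing the changes, [u]_D = Q P [u]_W.
Q P = [[-4, -4, -2], [4, -4, 0], [0, -4, -2]]; applying this to (-3, 4, -2) gives (0, -28, -12).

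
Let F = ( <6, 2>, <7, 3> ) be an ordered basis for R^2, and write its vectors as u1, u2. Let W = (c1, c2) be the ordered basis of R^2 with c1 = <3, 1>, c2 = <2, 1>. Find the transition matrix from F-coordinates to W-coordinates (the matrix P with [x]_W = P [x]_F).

[[2, 1], [0, 2]]

Let M have columns uj and N have columns cj. Then for every x, N [x]_W = x = M [x]_F, so P = N^(-1) M.
Since det N = 1, N^(-1) has integer entries; multiplying gives P = [[2, 1], [0, 2]].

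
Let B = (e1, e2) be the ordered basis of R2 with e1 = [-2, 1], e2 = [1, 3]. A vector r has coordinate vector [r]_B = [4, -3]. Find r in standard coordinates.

[-11, -5]

By definition r = 4e1 - 3e2.
Summing componentwise gives [-11, -5].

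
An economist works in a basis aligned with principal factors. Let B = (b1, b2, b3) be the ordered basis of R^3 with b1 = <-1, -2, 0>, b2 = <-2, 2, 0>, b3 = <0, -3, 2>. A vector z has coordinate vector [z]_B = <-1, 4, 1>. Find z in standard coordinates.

<-7, 7, 2>

z = M [z]_B, where M has columns b1, ..., b3.
Carrying out the matrix-vector product, z = <-7, 7, 2>.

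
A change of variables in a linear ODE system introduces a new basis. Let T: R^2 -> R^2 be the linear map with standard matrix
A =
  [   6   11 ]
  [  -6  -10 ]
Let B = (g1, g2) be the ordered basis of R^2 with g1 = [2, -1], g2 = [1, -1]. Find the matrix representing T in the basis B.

The j-th column of [T]_B is [T(gj)]_B.
T(g1) = A g1 = [1, -2] = -g1 + 3g2, so column 1 is [-1, 3].
Repeating for g2 and assembling the columns gives [[-1, -1], [3, -3]].

[[-1, -1], [3, -3]]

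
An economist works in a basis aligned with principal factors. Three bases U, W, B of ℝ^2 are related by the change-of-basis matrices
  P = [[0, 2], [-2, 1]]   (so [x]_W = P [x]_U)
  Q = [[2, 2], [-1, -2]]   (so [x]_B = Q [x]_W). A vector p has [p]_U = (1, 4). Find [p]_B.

(20, -12)

Composing the changes, [p]_B = Q P [p]_U.
Q P = [[-4, 6], [4, -4]]; applying this to (1, 4) gives (20, -12).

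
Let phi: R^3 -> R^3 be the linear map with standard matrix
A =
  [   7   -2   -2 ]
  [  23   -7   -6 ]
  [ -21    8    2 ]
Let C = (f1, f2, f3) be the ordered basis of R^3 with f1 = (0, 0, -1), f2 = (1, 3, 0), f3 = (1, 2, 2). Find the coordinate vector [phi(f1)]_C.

(2, 2, 0)

Column 1 of [phi]_C is the C-coordinate vector of phi(f1).
In standard coordinates phi(f1) = A f1 = (2, 6, -2).
Converting to C: (2, 6, -2) = 2f1 + 2f2 + 0·f3, so the coordinate vector is (2, 2, 0).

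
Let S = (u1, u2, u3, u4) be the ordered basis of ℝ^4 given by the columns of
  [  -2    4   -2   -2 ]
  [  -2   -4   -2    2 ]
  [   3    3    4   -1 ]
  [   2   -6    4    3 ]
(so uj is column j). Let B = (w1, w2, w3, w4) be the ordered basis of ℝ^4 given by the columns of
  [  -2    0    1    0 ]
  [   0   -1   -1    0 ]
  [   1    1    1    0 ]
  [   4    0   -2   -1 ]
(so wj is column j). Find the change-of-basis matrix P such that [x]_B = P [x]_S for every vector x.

Column j of P is [uj]_B, since P maps S-coordinates to B-coordinates.
Expressing u1 in B: u1 = w1 + 2w2 + 0·w3 + 2w4, so column 1 of P is [1, 2, 0, 2].
Doing the same for each uj gives P = [[1, -1, 2, 1], [2, 2, 0, -2], [0, 2, 2, 0], [2, -2, 0, 1]].

[[1, -1, 2, 1], [2, 2, 0, -2], [0, 2, 2, 0], [2, -2, 0, 1]]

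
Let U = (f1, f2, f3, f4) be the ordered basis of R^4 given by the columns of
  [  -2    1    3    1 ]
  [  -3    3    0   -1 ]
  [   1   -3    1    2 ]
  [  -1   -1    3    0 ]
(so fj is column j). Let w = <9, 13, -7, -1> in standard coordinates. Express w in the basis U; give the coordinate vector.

<-2, 3, 0, 2>

Write w = c_1 f1 + ... + c_4 f4 and solve for the c_i.
Solving this 4x4 system gives c = (-2, 3, 0, 2).
Check: -2f1 + 3f2 + 0·f3 + 2f4 = <9, 13, -7, -1>.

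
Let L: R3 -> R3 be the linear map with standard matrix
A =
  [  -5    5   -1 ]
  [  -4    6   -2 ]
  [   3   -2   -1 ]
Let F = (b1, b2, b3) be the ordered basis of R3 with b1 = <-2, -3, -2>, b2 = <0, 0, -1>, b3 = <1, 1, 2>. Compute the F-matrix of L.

The j-th column of [L]_F is [L(bj)]_F.
L(b1) = A b1 = <-3, -6, 2> = 3b1 - 2b2 + 3b3, so column 1 is <3, -2, 3>.
Repeating for b2, b3 and assembling the columns gives [[3, -1, 0], [-2, -1, -3], [3, -1, -2]].

[[3, -1, 0], [-2, -1, -3], [3, -1, -2]]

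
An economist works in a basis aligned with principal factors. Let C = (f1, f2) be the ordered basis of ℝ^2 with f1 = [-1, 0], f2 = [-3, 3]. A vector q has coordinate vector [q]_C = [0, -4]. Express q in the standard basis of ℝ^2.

The coordinates say q = 0·f1 - 4f2; adding the scaled basis vectors gives [12, -12].

[12, -12]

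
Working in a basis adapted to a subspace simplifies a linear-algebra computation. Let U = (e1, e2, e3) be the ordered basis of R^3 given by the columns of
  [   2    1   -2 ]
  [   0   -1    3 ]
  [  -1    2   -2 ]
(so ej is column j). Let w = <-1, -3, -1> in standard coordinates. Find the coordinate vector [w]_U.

<-1, -3, -2>

[w]_U is the unique c with M c = w, where M has columns e1, ..., e3.
Solving this 3x3 system gives c = (-1, -3, -2).
Check: -e1 - 3e2 - 2e3 = <-1, -3, -1>.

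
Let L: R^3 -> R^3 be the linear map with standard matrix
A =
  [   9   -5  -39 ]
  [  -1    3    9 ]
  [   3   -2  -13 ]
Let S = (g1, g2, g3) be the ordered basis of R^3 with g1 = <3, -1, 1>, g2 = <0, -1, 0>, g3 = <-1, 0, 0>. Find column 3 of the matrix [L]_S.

<-3, 2, 0>

Compute L(g3) = A g3 = <-9, 1, -3> in standard coordinates.
Then write this in S-coordinates: solve for y in y_1 g1 + ... + y_3 g3 = <-9, 1, -3>.
This gives y = <-3, 2, 0>, which is column 3 of [L]_S.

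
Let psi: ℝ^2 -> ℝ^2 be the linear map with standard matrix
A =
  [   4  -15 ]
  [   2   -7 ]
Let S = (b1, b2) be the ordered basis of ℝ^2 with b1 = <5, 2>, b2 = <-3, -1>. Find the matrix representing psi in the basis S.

Let P have columns b1, b2. Then [psi]_S = P^(-1) A P.
Here det P = 1, so P^(-1) is integer; computing A P first and then P^(-1)(A P) gives [[-2, 0], [0, -1]].

[[-2, 0], [0, -1]]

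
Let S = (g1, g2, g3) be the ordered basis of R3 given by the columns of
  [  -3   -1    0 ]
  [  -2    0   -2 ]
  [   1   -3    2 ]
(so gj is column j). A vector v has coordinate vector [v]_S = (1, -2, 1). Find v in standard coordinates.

The coordinates say v = g1 - 2g2 + g3; adding the scaled basis vectors gives (-1, -4, 9).

(-1, -4, 9)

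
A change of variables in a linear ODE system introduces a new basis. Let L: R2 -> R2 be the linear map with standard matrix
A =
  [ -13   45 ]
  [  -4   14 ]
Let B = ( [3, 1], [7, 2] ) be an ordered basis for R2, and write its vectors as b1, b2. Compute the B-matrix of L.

With P the matrix whose columns are b1, b2, [L]_B = P^(-1) A P.
Column by column: L(b1) = A b1 = [6, 2]; its B-coordinates [2, 0] give column 1.
Continuing for each basis vector yields [L]_B = [[2, 2], [0, -1]].

[[2, 2], [0, -1]]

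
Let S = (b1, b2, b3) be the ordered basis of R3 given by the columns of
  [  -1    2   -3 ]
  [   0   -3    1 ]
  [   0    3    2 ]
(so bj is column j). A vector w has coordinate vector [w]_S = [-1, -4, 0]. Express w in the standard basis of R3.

By definition w = -b1 - 4b2 + 0·b3.
Summing componentwise gives [-7, 12, -12].

[-7, 12, -12]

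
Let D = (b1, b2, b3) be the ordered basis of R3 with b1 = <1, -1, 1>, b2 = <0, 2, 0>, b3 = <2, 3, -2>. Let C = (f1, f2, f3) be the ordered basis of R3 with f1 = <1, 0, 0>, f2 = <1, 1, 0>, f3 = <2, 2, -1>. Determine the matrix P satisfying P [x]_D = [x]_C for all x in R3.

[[2, -2, -1], [1, 2, -1], [-1, 0, 2]]

Take x = bj: its D-coordinates are the j-th standard unit vector, so P e_j — column j of P — equals [bj]_C.
b1 = 2f1 + f2 - f3, giving column 1 = <2, 1, -1>; repeating for each j gives P = [[2, -2, -1], [1, 2, -1], [-1, 0, 2]].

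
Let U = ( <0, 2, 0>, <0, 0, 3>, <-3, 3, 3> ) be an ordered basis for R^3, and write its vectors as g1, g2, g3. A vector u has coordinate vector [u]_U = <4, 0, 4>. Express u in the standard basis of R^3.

u = M [u]_U, where M has columns g1, ..., g3.
Carrying out the matrix-vector product, u = <-12, 20, 12>.

<-12, 20, 12>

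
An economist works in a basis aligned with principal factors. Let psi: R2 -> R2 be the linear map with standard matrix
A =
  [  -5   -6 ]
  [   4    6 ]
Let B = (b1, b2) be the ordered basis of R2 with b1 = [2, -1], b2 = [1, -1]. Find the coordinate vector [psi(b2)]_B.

[-1, 3]

Compute psi(b2) = A b2 = [1, -2] in standard coordinates.
Then write this in B-coordinates: solve for y in y_1 b1 + y_2 b2 = [1, -2].
This gives y = [-1, 3], which is column 2 of [psi]_B.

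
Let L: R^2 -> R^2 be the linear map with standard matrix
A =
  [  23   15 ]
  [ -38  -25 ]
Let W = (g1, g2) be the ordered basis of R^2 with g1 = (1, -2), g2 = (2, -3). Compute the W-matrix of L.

[[-3, -1], [-2, 1]]

Let P have columns g1, g2. Then [L]_W = P^(-1) A P.
Here det P = 1, so P^(-1) is integer; computing A P first and then P^(-1)(A P) gives [[-3, -1], [-2, 1]].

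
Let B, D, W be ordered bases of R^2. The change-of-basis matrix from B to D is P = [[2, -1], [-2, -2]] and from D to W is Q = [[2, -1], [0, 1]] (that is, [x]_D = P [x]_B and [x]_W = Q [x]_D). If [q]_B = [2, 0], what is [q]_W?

[12, -4]

Composing the changes, [q]_W = Q P [q]_B.
Q P = [[6, 0], [-2, -2]]; applying this to [2, 0] gives [12, -4].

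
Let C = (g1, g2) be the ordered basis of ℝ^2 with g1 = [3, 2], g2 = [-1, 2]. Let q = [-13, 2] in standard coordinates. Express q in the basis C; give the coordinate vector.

[-3, 4]

[q]_C is the unique c with M c = q, where M has columns g1, g2.
System: 3c_1 - c_2 = -13, 2c_1 + 2c_2 = 2; solving gives c_1 = -3, c_2 = 4.
Check: -3g1 + 4g2 = [-13, 2].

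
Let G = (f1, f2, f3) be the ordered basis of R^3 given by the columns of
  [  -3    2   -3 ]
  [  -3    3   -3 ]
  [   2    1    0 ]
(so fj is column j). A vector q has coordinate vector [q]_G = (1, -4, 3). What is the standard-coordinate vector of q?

(-20, -24, -2)

By definition q = f1 - 4f2 + 3f3.
Summing componentwise gives (-20, -24, -2).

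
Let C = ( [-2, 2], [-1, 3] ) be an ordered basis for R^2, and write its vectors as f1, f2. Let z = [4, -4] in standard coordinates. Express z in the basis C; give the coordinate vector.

[-2, 0]

We seek scalars with c_1 f1 + c_2 f2 = z; equivalently solve M c = z where the columns of M are f1, f2.
System: -2c_1 - c_2 = 4, 2c_1 + 3c_2 = -4; solving gives c_1 = -2, c_2 = 0.
Check: -2f1 + 0·f2 = [4, -4].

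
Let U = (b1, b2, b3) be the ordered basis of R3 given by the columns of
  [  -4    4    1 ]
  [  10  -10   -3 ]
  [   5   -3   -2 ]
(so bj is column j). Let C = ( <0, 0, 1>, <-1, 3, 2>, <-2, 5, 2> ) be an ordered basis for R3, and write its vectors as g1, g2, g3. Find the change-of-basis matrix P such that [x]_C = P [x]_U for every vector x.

[[1, 1, 0], [0, 0, -1], [2, -2, 0]]

Take x = bj: its U-coordinates are the j-th standard unit vector, so P e_j — column j of P — equals [bj]_C.
b1 = g1 + 0·g2 + 2g3, giving column 1 = <1, 0, 2>; repeating for each j gives P = [[1, 1, 0], [0, 0, -1], [2, -2, 0]].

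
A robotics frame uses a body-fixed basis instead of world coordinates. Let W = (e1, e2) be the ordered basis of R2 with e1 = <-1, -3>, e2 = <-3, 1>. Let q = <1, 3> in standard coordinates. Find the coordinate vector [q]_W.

<-1, 0>

[q]_W is the unique c with M c = q, where M has columns e1, e2.
System: -c_1 - 3c_2 = 1, -3c_1 + c_2 = 3; solving gives c_1 = -1, c_2 = 0.
Check: -e1 + 0·e2 = <1, 3>.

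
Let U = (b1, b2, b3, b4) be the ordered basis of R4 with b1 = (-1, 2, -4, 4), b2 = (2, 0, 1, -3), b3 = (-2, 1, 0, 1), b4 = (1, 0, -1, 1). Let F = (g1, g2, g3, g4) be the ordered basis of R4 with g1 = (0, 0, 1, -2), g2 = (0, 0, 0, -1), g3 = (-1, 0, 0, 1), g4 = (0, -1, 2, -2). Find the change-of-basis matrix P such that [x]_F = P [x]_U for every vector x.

Column j of P is [bj]_F, since P maps U-coordinates to F-coordinates.
Expressing b1 in F: b1 = 0·g1 + g2 + g3 - 2g4, so column 1 of P is (0, 1, 1, -2).
Doing the same for each bj gives P = [[0, 1, 2, -1], [1, -1, -1, 0], [1, -2, 2, -1], [-2, 0, -1, 0]].

[[0, 1, 2, -1], [1, -1, -1, 0], [1, -2, 2, -1], [-2, 0, -1, 0]]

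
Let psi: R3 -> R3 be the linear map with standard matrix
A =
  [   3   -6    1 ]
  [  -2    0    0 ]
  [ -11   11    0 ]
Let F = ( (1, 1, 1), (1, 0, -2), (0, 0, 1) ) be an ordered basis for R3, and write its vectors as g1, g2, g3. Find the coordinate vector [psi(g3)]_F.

Compute psi(g3) = A g3 = (1, 0, 0) in standard coordinates.
Then write this in F-coordinates: solve for y in y_1 g1 + ... + y_3 g3 = (1, 0, 0).
This gives y = (0, 1, 2), which is column 3 of [psi]_F.

(0, 1, 2)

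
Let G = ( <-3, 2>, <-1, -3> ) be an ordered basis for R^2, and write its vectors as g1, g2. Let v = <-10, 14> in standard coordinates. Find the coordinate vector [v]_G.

Write v = c_1 g1 + c_2 g2 and solve for the c_i.
System: -3c_1 - c_2 = -10, 2c_1 - 3c_2 = 14; solving gives c_1 = 4, c_2 = -2.
Check: 4g1 - 2g2 = <-10, 14>.

<4, -2>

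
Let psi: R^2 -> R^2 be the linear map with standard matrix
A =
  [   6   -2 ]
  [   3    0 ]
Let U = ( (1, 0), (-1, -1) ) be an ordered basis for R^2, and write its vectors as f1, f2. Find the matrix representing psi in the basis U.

[[3, -1], [-3, 3]]

With P the matrix whose columns are f1, f2, [psi]_U = P^(-1) A P.
Column by column: psi(f1) = A f1 = (6, 3); its U-coordinates (3, -3) give column 1.
Continuing for each basis vector yields [psi]_U = [[3, -1], [-3, 3]].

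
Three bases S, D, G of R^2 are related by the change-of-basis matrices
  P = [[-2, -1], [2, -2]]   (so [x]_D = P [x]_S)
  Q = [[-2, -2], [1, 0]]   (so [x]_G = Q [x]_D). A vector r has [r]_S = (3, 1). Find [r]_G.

(6, -7)

Composing the changes, [r]_G = Q P [r]_S.
Q P = [[0, 6], [-2, -1]]; applying this to (3, 1) gives (6, -7).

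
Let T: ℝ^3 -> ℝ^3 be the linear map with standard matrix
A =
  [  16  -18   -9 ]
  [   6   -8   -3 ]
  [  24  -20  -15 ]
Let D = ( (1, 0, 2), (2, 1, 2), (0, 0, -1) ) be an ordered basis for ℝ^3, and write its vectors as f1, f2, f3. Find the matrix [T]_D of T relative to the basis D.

Let P have columns f1, ..., f3. Then [T]_D = P^(-1) A P.
Here det P = -1, so P^(-1) is integer; computing A P first and then P^(-1)(A P) gives [[-2, 0, 3], [0, -2, 3], [2, -2, -3]].

[[-2, 0, 3], [0, -2, 3], [2, -2, -3]]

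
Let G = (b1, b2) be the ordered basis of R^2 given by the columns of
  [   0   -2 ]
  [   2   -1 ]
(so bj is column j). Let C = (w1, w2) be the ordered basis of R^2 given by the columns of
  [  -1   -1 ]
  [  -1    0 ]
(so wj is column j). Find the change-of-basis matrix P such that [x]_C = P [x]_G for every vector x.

[[-2, 1], [2, 1]]

Let M have columns bj and N have columns wj. Then for every x, N [x]_C = x = M [x]_G, so P = N^(-1) M.
Since det N = -1, N^(-1) has integer entries; multiplying gives P = [[-2, 1], [2, 1]].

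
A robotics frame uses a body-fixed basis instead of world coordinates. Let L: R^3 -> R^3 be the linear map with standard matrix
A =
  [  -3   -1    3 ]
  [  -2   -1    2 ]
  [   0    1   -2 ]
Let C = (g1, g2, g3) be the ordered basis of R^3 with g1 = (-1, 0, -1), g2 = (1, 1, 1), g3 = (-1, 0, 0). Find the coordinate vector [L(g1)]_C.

Column 1 of [L]_C is the C-coordinate vector of L(g1).
In standard coordinates L(g1) = A g1 = (0, 0, 2).
Converting to C: (0, 0, 2) = -2g1 + 0·g2 + 2g3, so the coordinate vector is (-2, 0, 2).

(-2, 0, 2)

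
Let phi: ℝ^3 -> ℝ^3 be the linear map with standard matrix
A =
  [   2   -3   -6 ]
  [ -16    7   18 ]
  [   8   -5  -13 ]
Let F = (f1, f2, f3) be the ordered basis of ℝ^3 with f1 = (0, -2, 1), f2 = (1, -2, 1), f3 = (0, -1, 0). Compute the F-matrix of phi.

[[-3, 3, 2], [0, 2, 3], [2, 2, -3]]

Let P have columns f1, ..., f3. Then [phi]_F = P^(-1) A P.
Here det P = -1, so P^(-1) is integer; computing A P first and then P^(-1)(A P) gives [[-3, 3, 2], [0, 2, 3], [2, 2, -3]].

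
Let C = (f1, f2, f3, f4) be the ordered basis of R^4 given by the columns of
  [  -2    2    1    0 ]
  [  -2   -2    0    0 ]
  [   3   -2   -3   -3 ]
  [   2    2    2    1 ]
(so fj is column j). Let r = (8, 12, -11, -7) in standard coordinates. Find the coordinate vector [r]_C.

We seek scalars with c_1 f1 + ... + c_4 f4 = r; equivalently solve M c = r where the columns of M are f1, ..., f4.
Row-reducing the augmented matrix [M | r] gives c = (-4, -2, 4, -3).
Check: -4f1 - 2f2 + 4f3 - 3f4 = (8, 12, -11, -7).

(-4, -2, 4, -3)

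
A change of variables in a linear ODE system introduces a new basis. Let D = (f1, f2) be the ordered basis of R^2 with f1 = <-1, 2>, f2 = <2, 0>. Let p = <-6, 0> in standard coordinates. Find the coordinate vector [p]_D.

[p]_D is the unique c with M c = p, where M has columns f1, f2.
System: -c_1 + 2c_2 = -6, 2c_1 + 0c_2 = 0; solving gives c_1 = 0, c_2 = -3.
Check: 0·f1 - 3f2 = <-6, 0>.

<0, -3>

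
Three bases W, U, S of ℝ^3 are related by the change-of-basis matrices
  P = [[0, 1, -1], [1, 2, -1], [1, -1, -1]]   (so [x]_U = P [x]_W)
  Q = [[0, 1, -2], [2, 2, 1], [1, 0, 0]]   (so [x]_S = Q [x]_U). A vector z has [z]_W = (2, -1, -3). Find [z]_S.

(-9, 16, 2)

Composing the changes, [z]_S = Q P [z]_W.
Q P = [[-1, 4, 1], [3, 5, -5], [0, 1, -1]]; applying this to (2, -1, -3) gives (-9, 16, 2).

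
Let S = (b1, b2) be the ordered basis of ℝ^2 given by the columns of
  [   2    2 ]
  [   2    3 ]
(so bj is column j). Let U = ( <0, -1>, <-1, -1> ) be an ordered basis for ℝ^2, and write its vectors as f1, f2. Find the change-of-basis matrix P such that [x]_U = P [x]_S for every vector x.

Take x = bj: its S-coordinates are the j-th standard unit vector, so P e_j — column j of P — equals [bj]_U.
b1 = 0·f1 - 2f2, giving column 1 = <0, -2>; repeating for each j gives P = [[0, -1], [-2, -2]].

[[0, -1], [-2, -2]]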